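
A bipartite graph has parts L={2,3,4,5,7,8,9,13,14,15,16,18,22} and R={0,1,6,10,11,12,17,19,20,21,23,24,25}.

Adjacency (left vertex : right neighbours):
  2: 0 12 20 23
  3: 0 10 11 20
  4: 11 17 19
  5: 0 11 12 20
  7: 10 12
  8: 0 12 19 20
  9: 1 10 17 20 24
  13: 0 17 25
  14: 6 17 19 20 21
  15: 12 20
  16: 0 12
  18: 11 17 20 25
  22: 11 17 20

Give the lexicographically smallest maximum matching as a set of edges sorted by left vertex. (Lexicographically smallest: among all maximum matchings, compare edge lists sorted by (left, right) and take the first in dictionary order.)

|M| = 11 (so the lex-smallest maximum matching has 11 edges)
process left vertices in ascending order; for each, take the smallest-labelled available neighbour that still permits 11 edges overall, or leave it unmatched if none does
lex-smallest matching: {2-23, 3-0, 4-11, 5-12, 7-10, 8-19, 9-1, 13-17, 14-6, 15-20, 18-25}

Lex-smallest maximum matching: {(2,23), (3,0), (4,11), (5,12), (7,10), (8,19), (9,1), (13,17), (14,6), (15,20), (18,25)}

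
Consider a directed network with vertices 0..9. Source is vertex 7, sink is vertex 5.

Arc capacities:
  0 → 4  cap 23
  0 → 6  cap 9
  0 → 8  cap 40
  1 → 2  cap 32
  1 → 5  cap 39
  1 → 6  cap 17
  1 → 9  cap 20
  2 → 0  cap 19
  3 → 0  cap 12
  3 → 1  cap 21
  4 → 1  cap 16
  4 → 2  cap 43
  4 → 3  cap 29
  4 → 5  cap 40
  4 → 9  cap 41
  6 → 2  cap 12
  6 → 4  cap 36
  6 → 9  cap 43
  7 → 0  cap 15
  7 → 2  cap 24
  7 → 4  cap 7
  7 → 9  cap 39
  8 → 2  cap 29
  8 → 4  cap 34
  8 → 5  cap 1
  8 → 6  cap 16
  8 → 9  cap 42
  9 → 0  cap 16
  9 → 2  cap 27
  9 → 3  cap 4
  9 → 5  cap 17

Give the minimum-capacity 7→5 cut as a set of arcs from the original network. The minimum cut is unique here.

Min-cut arcs: {(2,0), (7,0), (7,4), (9,0), (9,3), (9,5)} (total capacity 78)

augment #1: 7→4→5 push 7
augment #2: 7→9→5 push 17
augment #3: 7→0→4→5 push 15
augment #4: 7→2→0→4→5 push 8
augment #5: 7→2→0→8→5 push 1
augment #6: 7→9→3→1→5 push 4
augment #7: 7→2→0→6→4→5 push 9
augment #8: 7→2→0→8→4→5 push 1
augment #9: 7→9→0→8→4→1→5 push 16
max flow = 78; residual-reachable set from 7 gives S-side
cut edges (S→T): {(2,0), (7,0), (7,4), (9,0), (9,3), (9,5)} total cap 78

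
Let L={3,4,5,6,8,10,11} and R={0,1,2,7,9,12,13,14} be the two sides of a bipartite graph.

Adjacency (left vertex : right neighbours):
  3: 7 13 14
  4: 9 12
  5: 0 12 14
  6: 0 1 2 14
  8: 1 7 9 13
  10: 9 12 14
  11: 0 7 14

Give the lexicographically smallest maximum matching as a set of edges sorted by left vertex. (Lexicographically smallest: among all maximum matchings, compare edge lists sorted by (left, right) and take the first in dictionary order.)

|M| = 7 (so the lex-smallest maximum matching has 7 edges)
process left vertices in ascending order; for each, take the smallest-labelled available neighbour that still permits 7 edges overall, or leave it unmatched if none does
lex-smallest matching: {3-7, 4-9, 5-0, 6-1, 8-13, 10-12, 11-14}

Lex-smallest maximum matching: {(3,7), (4,9), (5,0), (6,1), (8,13), (10,12), (11,14)}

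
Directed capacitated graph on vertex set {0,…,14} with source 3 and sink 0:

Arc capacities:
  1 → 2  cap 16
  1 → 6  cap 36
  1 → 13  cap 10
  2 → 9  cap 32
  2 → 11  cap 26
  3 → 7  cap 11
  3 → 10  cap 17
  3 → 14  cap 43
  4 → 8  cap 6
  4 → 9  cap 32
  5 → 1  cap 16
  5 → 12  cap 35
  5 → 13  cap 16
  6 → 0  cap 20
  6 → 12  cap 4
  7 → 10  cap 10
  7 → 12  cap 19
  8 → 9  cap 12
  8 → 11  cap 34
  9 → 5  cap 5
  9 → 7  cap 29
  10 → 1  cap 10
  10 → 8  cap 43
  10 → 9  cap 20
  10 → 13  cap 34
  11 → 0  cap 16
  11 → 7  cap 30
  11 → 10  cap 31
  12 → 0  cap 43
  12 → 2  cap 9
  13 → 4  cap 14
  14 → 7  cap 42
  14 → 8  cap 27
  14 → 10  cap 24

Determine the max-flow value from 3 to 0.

Maximum flow value: 50

augment #1: 3→7→12→0 bottleneck 11, total now 11
augment #2: 3→10→1→6→0 bottleneck 10, total now 21
augment #3: 3→10→8→11→0 bottleneck 7, total now 28
augment #4: 3→14→7→12→0 bottleneck 8, total now 36
augment #5: 3→14→8→11→0 bottleneck 9, total now 45
augment #6: 3→14→8→9→5→12→0 bottleneck 5, total now 50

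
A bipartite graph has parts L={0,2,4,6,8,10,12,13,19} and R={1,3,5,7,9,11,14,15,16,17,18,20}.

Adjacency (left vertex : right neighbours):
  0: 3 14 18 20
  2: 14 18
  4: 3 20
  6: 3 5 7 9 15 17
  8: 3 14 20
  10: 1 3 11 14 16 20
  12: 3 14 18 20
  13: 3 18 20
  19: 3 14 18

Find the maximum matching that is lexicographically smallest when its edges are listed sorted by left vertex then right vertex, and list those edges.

|M| = 6 (so the lex-smallest maximum matching has 6 edges)
process left vertices in ascending order; for each, take the smallest-labelled available neighbour that still permits 6 edges overall, or leave it unmatched if none does
lex-smallest matching: {0-3, 2-14, 4-20, 6-5, 10-1, 12-18}

Lex-smallest maximum matching: {(0,3), (2,14), (4,20), (6,5), (10,1), (12,18)}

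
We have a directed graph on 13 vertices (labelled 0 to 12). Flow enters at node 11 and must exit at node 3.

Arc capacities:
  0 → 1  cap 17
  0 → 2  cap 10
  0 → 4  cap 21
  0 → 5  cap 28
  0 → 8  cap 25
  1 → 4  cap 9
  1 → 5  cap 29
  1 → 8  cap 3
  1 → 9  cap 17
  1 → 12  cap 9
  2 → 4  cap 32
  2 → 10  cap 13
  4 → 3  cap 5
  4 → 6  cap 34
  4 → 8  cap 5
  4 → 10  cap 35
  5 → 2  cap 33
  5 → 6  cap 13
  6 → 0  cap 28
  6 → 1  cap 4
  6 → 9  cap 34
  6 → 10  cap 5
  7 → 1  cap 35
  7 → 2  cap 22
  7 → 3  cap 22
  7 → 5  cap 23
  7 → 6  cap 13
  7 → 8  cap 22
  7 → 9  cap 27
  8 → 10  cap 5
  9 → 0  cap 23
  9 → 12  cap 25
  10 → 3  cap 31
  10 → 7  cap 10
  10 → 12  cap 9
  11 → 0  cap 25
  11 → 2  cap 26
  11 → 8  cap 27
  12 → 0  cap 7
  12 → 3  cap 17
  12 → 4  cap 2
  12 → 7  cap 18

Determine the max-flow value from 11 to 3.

Maximum flow value: 56

augment #1: 11→0→4→3 bottleneck 5, total now 5
augment #2: 11→2→10→3 bottleneck 13, total now 18
augment #3: 11→8→10→3 bottleneck 5, total now 23
augment #4: 11→0→1→12→3 bottleneck 9, total now 32
augment #5: 11→0→4→10→3 bottleneck 11, total now 43
augment #6: 11→2→4→10→3 bottleneck 2, total now 45
augment #7: 11→2→4→10→7→3 bottleneck 10, total now 55
augment #8: 11→2→4→10→12→3 bottleneck 1, total now 56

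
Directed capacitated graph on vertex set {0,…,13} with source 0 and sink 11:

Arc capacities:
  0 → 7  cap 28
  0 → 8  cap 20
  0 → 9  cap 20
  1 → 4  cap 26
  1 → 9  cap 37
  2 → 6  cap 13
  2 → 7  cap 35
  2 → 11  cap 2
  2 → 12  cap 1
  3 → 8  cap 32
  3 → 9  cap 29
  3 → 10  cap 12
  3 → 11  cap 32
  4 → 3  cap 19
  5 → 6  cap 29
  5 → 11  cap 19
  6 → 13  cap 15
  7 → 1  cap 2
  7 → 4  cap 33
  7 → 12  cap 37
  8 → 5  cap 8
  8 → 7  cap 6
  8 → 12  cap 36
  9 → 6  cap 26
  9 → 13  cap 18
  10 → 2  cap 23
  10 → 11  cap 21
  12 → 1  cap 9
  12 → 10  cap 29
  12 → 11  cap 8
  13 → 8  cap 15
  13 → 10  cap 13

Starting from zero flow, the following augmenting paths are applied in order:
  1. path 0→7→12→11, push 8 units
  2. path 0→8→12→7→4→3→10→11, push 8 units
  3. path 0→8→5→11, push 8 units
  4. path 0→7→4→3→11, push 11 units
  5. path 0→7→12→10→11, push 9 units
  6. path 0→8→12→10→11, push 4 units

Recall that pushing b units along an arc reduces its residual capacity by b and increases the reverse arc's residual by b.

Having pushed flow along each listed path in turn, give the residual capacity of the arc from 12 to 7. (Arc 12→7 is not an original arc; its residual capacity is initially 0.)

after path 1 (0→7→12→11, push 8): res(12,7)=8
after path 2 (0→8→12→7→4→3→10→11, push 8): res(12,7)=0
after path 3 (0→8→5→11, push 8): res(12,7)=0
after path 4 (0→7→4→3→11, push 11): res(12,7)=0
after path 5 (0→7→12→10→11, push 9): res(12,7)=9
after path 6 (0→8→12→10→11, push 4): res(12,7)=9

Residual capacity of (12,7): 9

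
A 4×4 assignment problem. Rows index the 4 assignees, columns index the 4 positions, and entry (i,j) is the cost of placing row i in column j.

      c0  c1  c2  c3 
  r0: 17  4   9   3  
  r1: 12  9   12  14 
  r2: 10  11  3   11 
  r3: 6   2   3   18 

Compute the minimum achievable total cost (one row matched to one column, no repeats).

optimal assignment: row0→col3 (cost 3), row1→col0 (cost 12), row2→col2 (cost 3), row3→col1 (cost 2)
total = 3 + 12 + 3 + 2 = 20

Minimum assignment cost: 20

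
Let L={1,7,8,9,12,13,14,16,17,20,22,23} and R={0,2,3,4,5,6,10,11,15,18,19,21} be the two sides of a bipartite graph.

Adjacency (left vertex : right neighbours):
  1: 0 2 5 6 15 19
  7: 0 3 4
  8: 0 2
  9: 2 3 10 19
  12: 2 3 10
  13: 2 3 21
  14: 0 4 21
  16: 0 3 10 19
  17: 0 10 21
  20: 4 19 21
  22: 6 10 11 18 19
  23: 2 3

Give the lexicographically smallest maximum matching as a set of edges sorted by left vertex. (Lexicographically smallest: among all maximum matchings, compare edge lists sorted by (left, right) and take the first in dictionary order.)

|M| = 9 (so the lex-smallest maximum matching has 9 edges)
process left vertices in ascending order; for each, take the smallest-labelled available neighbour that still permits 9 edges overall, or leave it unmatched if none does
lex-smallest matching: {1-5, 7-0, 8-2, 9-3, 12-10, 13-21, 14-4, 16-19, 22-6}

Lex-smallest maximum matching: {(1,5), (7,0), (8,2), (9,3), (12,10), (13,21), (14,4), (16,19), (22,6)}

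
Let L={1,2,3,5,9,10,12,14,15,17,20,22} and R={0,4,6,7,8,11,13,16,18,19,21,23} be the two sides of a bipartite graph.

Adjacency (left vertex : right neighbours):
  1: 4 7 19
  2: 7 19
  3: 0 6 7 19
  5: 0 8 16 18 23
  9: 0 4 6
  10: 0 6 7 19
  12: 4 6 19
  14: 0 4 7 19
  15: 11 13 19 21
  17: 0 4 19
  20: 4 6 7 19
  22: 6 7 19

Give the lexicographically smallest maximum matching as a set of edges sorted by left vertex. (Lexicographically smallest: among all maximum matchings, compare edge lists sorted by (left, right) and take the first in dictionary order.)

Lex-smallest maximum matching: {(1,4), (2,7), (3,0), (5,8), (9,6), (10,19), (15,11)}

|M| = 7 (so the lex-smallest maximum matching has 7 edges)
process left vertices in ascending order; for each, take the smallest-labelled available neighbour that still permits 7 edges overall, or leave it unmatched if none does
lex-smallest matching: {1-4, 2-7, 3-0, 5-8, 9-6, 10-19, 15-11}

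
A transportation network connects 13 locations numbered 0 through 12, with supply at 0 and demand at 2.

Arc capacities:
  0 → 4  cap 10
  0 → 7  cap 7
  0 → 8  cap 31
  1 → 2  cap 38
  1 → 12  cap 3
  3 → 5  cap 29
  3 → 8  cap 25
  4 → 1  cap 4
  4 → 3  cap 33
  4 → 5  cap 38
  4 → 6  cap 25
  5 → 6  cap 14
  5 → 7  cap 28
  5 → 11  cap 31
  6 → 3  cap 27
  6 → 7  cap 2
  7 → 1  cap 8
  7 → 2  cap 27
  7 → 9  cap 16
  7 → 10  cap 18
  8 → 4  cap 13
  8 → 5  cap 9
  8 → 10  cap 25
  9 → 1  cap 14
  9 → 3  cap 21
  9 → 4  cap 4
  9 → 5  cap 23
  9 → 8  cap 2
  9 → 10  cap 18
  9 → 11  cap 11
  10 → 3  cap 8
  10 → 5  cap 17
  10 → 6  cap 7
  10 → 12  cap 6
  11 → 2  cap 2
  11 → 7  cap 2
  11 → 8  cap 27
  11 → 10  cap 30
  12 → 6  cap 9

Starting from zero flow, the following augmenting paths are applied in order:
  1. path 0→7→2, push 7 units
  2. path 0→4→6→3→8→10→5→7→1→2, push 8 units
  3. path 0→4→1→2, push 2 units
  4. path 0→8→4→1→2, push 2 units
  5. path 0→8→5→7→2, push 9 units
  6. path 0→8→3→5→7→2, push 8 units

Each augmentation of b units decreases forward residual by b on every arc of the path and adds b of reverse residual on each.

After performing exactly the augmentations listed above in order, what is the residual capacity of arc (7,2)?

Residual capacity of (7,2): 3

after path 1 (0→7→2, push 7): res(7,2)=20
after path 2 (0→4→6→3→8→10→5→7→1→2, push 8): res(7,2)=20
after path 3 (0→4→1→2, push 2): res(7,2)=20
after path 4 (0→8→4→1→2, push 2): res(7,2)=20
after path 5 (0→8→5→7→2, push 9): res(7,2)=11
after path 6 (0→8→3→5→7→2, push 8): res(7,2)=3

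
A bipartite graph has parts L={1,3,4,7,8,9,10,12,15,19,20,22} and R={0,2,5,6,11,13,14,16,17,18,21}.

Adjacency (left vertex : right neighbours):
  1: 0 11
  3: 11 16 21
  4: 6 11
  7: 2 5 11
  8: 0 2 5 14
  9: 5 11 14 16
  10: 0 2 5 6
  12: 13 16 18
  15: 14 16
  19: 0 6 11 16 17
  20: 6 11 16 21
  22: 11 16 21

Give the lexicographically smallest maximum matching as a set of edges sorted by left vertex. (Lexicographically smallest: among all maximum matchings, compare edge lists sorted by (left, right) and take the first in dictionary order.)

Lex-smallest maximum matching: {(1,0), (3,11), (4,6), (7,2), (8,5), (9,14), (12,13), (15,16), (19,17), (20,21)}

|M| = 10 (so the lex-smallest maximum matching has 10 edges)
process left vertices in ascending order; for each, take the smallest-labelled available neighbour that still permits 10 edges overall, or leave it unmatched if none does
lex-smallest matching: {1-0, 3-11, 4-6, 7-2, 8-5, 9-14, 12-13, 15-16, 19-17, 20-21}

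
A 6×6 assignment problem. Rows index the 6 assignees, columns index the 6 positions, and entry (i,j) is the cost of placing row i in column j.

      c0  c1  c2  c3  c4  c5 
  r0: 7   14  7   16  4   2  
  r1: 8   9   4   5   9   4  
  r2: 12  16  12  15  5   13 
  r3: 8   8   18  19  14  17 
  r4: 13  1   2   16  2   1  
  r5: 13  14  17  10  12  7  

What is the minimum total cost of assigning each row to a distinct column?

optimal assignment: row0→col5 (cost 2), row1→col2 (cost 4), row2→col4 (cost 5), row3→col0 (cost 8), row4→col1 (cost 1), row5→col3 (cost 10)
total = 2 + 4 + 5 + 8 + 1 + 10 = 30

Minimum assignment cost: 30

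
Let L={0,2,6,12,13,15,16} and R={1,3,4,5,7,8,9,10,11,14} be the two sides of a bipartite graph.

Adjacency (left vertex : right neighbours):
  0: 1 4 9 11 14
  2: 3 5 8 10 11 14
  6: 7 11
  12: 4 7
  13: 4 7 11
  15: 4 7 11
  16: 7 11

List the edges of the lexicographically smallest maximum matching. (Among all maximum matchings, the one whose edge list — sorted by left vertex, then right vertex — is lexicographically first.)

|M| = 5 (so the lex-smallest maximum matching has 5 edges)
process left vertices in ascending order; for each, take the smallest-labelled available neighbour that still permits 5 edges overall, or leave it unmatched if none does
lex-smallest matching: {0-1, 2-3, 6-7, 12-4, 13-11}

Lex-smallest maximum matching: {(0,1), (2,3), (6,7), (12,4), (13,11)}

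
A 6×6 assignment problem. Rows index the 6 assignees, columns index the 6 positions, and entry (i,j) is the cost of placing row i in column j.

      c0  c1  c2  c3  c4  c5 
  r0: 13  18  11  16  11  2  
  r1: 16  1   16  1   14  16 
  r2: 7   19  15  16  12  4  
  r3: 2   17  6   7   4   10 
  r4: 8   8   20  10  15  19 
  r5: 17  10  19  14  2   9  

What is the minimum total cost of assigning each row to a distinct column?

optimal assignment: row0→col5 (cost 2), row1→col3 (cost 1), row2→col0 (cost 7), row3→col2 (cost 6), row4→col1 (cost 8), row5→col4 (cost 2)
total = 2 + 1 + 7 + 6 + 8 + 2 = 26

Minimum assignment cost: 26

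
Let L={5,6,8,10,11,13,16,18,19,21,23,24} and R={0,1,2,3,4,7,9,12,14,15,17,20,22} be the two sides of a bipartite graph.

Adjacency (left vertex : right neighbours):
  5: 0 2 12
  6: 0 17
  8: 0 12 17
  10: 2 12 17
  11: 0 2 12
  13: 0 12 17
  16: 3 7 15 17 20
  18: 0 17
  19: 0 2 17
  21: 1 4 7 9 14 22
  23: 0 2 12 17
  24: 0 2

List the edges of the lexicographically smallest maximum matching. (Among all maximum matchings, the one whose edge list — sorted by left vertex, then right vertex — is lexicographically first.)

Lex-smallest maximum matching: {(5,0), (6,17), (8,12), (10,2), (16,3), (21,1)}

|M| = 6 (so the lex-smallest maximum matching has 6 edges)
process left vertices in ascending order; for each, take the smallest-labelled available neighbour that still permits 6 edges overall, or leave it unmatched if none does
lex-smallest matching: {5-0, 6-17, 8-12, 10-2, 16-3, 21-1}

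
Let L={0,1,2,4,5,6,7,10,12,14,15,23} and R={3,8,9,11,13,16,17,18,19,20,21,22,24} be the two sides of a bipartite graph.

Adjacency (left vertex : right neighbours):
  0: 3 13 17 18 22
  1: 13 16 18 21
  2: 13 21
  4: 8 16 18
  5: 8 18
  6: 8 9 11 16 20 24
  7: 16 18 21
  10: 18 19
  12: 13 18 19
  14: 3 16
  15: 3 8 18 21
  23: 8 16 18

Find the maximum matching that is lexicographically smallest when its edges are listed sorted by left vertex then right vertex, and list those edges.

|M| = 9 (so the lex-smallest maximum matching has 9 edges)
process left vertices in ascending order; for each, take the smallest-labelled available neighbour that still permits 9 edges overall, or leave it unmatched if none does
lex-smallest matching: {0-17, 1-13, 2-21, 4-8, 5-18, 6-9, 7-16, 10-19, 14-3}

Lex-smallest maximum matching: {(0,17), (1,13), (2,21), (4,8), (5,18), (6,9), (7,16), (10,19), (14,3)}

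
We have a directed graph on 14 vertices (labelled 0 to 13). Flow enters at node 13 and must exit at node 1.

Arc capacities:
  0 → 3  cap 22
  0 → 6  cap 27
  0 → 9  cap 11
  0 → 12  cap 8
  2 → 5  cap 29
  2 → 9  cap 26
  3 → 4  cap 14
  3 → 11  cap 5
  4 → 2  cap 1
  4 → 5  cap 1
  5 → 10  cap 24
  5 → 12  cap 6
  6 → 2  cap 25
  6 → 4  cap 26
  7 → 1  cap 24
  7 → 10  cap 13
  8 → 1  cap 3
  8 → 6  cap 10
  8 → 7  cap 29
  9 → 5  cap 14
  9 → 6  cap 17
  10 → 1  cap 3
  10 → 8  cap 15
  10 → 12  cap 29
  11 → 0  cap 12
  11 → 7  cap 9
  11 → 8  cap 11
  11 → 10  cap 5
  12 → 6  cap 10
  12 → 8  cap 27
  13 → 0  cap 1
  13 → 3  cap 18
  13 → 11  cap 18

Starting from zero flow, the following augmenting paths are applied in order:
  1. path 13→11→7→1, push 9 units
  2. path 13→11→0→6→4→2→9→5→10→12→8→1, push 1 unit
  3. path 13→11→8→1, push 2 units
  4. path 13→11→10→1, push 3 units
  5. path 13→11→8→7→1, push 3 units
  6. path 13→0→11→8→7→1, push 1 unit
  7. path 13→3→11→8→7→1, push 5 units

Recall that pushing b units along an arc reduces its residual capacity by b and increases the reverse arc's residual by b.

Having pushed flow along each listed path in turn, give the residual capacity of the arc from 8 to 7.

after path 1 (13→11→7→1, push 9): res(8,7)=29
after path 2 (13→11→0→6→4→2→9→5→10→12→8→1, push 1): res(8,7)=29
after path 3 (13→11→8→1, push 2): res(8,7)=29
after path 4 (13→11→10→1, push 3): res(8,7)=29
after path 5 (13→11→8→7→1, push 3): res(8,7)=26
after path 6 (13→0→11→8→7→1, push 1): res(8,7)=25
after path 7 (13→3→11→8→7→1, push 5): res(8,7)=20

Residual capacity of (8,7): 20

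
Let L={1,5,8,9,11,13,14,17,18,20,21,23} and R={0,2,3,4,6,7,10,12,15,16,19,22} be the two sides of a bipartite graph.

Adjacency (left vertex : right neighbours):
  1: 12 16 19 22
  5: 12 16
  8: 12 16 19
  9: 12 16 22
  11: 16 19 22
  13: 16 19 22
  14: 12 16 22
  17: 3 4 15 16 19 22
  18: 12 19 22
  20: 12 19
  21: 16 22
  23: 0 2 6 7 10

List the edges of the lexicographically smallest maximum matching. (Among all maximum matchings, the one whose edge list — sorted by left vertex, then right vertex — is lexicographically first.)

|M| = 6 (so the lex-smallest maximum matching has 6 edges)
process left vertices in ascending order; for each, take the smallest-labelled available neighbour that still permits 6 edges overall, or leave it unmatched if none does
lex-smallest matching: {1-12, 5-16, 8-19, 9-22, 17-3, 23-0}

Lex-smallest maximum matching: {(1,12), (5,16), (8,19), (9,22), (17,3), (23,0)}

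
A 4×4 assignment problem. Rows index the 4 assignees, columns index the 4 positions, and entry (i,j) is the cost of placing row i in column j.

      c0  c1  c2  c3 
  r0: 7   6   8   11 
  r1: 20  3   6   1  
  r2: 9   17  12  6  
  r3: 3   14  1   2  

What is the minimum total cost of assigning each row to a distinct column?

Minimum assignment cost: 17

one of 2 optimal assignments: row0→col0 (cost 7), row1→col1 (cost 3), row2→col3 (cost 6), row3→col2 (cost 1)
total = 7 + 3 + 6 + 1 = 17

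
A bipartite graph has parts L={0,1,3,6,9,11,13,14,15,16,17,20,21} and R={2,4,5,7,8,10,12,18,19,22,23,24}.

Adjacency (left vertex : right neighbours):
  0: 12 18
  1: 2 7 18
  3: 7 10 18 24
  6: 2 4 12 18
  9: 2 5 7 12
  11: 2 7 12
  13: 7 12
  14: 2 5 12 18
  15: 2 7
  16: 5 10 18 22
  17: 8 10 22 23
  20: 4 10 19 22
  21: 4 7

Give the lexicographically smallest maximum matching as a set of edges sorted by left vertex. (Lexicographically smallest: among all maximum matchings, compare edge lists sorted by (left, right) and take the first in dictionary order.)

Lex-smallest maximum matching: {(0,12), (1,2), (3,10), (6,4), (9,5), (11,7), (14,18), (16,22), (17,8), (20,19)}

|M| = 10 (so the lex-smallest maximum matching has 10 edges)
process left vertices in ascending order; for each, take the smallest-labelled available neighbour that still permits 10 edges overall, or leave it unmatched if none does
lex-smallest matching: {0-12, 1-2, 3-10, 6-4, 9-5, 11-7, 14-18, 16-22, 17-8, 20-19}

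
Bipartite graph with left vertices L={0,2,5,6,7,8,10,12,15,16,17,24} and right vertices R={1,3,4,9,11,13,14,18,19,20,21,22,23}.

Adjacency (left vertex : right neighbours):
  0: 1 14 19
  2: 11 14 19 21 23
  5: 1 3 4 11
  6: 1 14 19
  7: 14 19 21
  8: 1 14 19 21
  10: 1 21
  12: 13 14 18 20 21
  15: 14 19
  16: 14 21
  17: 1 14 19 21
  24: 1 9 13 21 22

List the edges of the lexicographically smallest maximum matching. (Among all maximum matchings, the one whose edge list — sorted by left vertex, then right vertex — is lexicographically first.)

Lex-smallest maximum matching: {(0,1), (2,11), (5,3), (6,14), (7,19), (8,21), (12,13), (24,9)}

|M| = 8 (so the lex-smallest maximum matching has 8 edges)
process left vertices in ascending order; for each, take the smallest-labelled available neighbour that still permits 8 edges overall, or leave it unmatched if none does
lex-smallest matching: {0-1, 2-11, 5-3, 6-14, 7-19, 8-21, 12-13, 24-9}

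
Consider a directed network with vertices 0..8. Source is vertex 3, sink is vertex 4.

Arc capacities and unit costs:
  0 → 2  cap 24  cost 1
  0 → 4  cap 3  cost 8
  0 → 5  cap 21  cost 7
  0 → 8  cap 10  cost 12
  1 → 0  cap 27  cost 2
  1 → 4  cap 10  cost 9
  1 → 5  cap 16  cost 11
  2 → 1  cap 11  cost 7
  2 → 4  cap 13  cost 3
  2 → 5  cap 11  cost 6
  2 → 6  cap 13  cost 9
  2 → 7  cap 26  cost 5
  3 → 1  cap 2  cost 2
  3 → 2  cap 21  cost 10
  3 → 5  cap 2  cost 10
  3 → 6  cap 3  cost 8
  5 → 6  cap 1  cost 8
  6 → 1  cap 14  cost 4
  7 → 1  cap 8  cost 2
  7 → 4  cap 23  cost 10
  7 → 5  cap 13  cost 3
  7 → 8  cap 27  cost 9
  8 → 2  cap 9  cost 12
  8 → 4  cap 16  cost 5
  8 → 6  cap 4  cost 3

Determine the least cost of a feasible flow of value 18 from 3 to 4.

shortest-cost path #1: 3→1→0→2→4 push 2 @ unit cost 8 (adds 16)
shortest-cost path #2: 3→2→4 push 11 @ unit cost 13 (adds 143)
shortest-cost path #3: 3→2→0→1→4 push 2 @ unit cost 16 (adds 32)
shortest-cost path #4: 3→6→1→4 push 3 @ unit cost 21 (adds 63)
total cost = 254

Minimum cost for 18 units: 254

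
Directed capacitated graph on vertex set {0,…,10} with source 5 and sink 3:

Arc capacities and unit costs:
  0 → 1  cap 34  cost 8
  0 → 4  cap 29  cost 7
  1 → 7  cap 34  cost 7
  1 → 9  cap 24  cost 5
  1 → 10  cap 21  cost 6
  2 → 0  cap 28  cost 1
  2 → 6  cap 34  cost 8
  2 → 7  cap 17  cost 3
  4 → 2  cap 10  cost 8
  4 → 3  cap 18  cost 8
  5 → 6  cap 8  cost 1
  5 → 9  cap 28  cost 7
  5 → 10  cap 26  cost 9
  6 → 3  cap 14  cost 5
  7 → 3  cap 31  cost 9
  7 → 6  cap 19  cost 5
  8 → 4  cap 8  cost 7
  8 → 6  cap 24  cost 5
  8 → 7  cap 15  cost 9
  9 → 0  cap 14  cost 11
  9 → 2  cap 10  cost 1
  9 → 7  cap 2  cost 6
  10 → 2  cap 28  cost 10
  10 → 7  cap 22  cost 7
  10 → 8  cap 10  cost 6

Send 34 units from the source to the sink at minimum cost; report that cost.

shortest-cost path #1: 5→6→3 push 8 @ unit cost 6 (adds 48)
shortest-cost path #2: 5→9→2→7→3 push 10 @ unit cost 20 (adds 200)
shortest-cost path #3: 5→9→7→3 push 2 @ unit cost 22 (adds 44)
shortest-cost path #4: 5→10→7→3 push 14 @ unit cost 25 (adds 350)
total cost = 642

Minimum cost for 34 units: 642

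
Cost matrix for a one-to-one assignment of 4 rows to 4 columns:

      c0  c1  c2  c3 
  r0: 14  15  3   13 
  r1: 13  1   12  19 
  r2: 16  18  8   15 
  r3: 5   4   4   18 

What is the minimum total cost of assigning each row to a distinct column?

Minimum assignment cost: 24

optimal assignment: row0→col2 (cost 3), row1→col1 (cost 1), row2→col3 (cost 15), row3→col0 (cost 5)
total = 3 + 1 + 15 + 5 = 24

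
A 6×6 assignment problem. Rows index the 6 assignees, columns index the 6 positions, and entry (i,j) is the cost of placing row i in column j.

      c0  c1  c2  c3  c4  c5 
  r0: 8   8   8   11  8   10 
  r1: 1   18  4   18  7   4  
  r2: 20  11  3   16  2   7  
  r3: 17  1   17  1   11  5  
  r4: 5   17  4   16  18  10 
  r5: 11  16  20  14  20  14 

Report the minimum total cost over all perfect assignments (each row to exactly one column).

one of 2 optimal assignments: row0→col1 (cost 8), row1→col0 (cost 1), row2→col4 (cost 2), row3→col3 (cost 1), row4→col2 (cost 4), row5→col5 (cost 14)
total = 8 + 1 + 2 + 1 + 4 + 14 = 30

Minimum assignment cost: 30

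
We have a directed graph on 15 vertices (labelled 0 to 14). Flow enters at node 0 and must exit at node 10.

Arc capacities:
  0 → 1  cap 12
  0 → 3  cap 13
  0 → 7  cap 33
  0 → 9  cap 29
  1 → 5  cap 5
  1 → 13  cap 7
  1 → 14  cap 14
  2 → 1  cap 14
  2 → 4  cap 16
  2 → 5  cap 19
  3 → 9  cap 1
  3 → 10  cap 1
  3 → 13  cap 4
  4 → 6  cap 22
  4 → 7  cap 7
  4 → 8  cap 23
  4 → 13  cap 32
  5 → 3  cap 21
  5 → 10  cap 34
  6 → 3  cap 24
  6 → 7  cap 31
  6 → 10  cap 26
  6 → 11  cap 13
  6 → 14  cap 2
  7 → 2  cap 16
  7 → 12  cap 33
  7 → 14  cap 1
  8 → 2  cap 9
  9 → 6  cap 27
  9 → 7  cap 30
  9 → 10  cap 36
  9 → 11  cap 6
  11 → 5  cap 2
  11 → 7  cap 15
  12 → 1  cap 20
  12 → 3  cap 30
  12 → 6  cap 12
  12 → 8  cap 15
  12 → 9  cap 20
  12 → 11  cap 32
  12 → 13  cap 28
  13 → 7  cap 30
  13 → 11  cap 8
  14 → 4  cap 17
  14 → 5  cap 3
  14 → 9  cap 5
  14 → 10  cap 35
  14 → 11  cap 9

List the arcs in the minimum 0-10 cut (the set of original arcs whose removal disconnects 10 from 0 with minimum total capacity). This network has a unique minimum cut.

augment #1: 0→3→10 push 1
augment #2: 0→9→10 push 29
augment #3: 0→1→5→10 push 5
augment #4: 0→1→14→10 push 7
augment #5: 0→3→9→10 push 1
augment #6: 0→7→14→10 push 1
augment #7: 0→7→2→5→10 push 16
augment #8: 0→7→12→6→10 push 12
augment #9: 0→7→12→9→10 push 4
augment #10: 0→3→13→11→5→10 push 2
augment #11: 0→3→13→7→12→9→10 push 2
max flow = 80; residual-reachable set from 0 gives S-side
cut edges (S→T): {(0,1), (0,7), (0,9), (3,9), (3,10), (3,13)} total cap 80

Min-cut arcs: {(0,1), (0,7), (0,9), (3,9), (3,10), (3,13)} (total capacity 80)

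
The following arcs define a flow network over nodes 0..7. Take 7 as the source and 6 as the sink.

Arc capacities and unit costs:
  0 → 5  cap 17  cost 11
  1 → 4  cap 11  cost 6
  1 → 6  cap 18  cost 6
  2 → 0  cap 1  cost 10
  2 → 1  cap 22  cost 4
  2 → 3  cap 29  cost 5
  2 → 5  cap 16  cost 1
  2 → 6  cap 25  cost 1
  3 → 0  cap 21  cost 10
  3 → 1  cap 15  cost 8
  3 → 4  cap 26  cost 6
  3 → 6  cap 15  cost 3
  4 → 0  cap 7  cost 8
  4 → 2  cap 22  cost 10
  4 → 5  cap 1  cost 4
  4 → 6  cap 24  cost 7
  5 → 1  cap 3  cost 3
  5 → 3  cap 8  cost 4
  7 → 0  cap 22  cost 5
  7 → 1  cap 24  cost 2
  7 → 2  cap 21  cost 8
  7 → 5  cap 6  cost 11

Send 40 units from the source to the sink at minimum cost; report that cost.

shortest-cost path #1: 7→1→6 push 18 @ unit cost 8 (adds 144)
shortest-cost path #2: 7→2→6 push 21 @ unit cost 9 (adds 189)
shortest-cost path #3: 7→1→4→6 push 1 @ unit cost 15 (adds 15)
total cost = 348

Minimum cost for 40 units: 348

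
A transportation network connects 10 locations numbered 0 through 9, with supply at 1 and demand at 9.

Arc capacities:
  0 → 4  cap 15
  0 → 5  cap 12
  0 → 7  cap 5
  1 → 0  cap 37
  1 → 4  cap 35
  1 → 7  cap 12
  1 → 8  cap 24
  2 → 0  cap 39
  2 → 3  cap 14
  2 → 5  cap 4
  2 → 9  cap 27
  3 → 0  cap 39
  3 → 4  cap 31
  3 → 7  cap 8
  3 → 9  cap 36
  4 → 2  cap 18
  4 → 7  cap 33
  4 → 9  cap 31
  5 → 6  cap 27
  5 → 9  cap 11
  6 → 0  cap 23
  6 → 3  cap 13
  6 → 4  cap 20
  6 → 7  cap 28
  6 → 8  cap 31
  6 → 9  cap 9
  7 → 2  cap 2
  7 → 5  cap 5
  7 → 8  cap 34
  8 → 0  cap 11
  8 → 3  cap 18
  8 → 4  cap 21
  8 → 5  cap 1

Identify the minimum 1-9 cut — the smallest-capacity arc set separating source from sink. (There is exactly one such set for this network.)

Min-cut arcs: {(0,5), (4,2), (4,9), (7,2), (7,5), (8,3), (8,5)} (total capacity 87)

augment #1: 1→4→9 push 31
augment #2: 1→0→5→9 push 11
augment #3: 1→4→2→9 push 4
augment #4: 1→7→2→9 push 2
augment #5: 1→8→3→9 push 18
augment #6: 1→0→4→2→9 push 14
augment #7: 1→0→5→6→9 push 1
augment #8: 1→7→5→6→9 push 5
augment #9: 1→8→5→6→9 push 1
max flow = 87; residual-reachable set from 1 gives S-side
cut edges (S→T): {(0,5), (4,2), (4,9), (7,2), (7,5), (8,3), (8,5)} total cap 87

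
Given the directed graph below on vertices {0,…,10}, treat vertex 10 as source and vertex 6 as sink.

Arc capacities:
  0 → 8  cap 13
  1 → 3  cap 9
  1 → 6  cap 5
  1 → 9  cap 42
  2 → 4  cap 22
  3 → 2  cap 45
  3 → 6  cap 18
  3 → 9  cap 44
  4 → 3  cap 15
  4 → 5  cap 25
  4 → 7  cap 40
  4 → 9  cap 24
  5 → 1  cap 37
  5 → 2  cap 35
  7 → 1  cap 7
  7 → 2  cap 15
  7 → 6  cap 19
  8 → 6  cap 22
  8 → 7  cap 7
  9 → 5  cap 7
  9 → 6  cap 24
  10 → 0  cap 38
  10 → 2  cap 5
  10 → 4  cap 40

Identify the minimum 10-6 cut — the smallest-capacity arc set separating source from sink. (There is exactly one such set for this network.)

Min-cut arcs: {(0,8), (10,2), (10,4)} (total capacity 58)

augment #1: 10→0→8→6 push 13
augment #2: 10→4→3→6 push 15
augment #3: 10→4→7→6 push 19
augment #4: 10→4→9→6 push 6
augment #5: 10→2→4→9→6 push 5
max flow = 58; residual-reachable set from 10 gives S-side
cut edges (S→T): {(0,8), (10,2), (10,4)} total cap 58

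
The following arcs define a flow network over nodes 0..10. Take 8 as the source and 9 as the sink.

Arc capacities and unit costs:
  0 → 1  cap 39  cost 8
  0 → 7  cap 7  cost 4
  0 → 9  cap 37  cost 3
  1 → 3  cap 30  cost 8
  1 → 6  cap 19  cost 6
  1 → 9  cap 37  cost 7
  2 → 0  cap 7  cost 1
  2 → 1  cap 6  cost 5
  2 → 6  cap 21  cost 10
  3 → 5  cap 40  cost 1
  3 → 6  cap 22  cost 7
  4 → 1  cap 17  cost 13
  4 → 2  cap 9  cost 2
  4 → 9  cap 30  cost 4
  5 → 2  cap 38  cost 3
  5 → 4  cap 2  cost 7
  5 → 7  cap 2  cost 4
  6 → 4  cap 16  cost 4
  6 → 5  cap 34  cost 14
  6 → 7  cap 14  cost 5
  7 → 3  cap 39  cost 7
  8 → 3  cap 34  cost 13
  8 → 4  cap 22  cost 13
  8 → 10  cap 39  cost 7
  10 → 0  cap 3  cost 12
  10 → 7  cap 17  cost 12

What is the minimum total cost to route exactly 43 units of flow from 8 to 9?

Minimum cost for 43 units: 892

shortest-cost path #1: 8→4→9 push 22 @ unit cost 17 (adds 374)
shortest-cost path #2: 8→3→5→2→0→9 push 7 @ unit cost 21 (adds 147)
shortest-cost path #3: 8→10→0→9 push 3 @ unit cost 22 (adds 66)
shortest-cost path #4: 8→3→5→4→9 push 2 @ unit cost 25 (adds 50)
shortest-cost path #5: 8→3→6→4→9 push 6 @ unit cost 28 (adds 168)
shortest-cost path #6: 8→3→5→2→1→9 push 3 @ unit cost 29 (adds 87)
total cost = 892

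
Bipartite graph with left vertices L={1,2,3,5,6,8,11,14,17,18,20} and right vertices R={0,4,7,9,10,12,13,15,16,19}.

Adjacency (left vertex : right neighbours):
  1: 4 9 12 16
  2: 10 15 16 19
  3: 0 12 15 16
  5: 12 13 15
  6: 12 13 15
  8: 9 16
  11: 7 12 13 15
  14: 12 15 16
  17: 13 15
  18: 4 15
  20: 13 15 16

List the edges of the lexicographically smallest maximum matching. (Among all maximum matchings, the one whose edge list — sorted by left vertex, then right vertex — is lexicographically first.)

|M| = 9 (so the lex-smallest maximum matching has 9 edges)
process left vertices in ascending order; for each, take the smallest-labelled available neighbour that still permits 9 edges overall, or leave it unmatched if none does
lex-smallest matching: {1-4, 2-10, 3-0, 5-12, 6-13, 8-9, 11-7, 14-15, 20-16}

Lex-smallest maximum matching: {(1,4), (2,10), (3,0), (5,12), (6,13), (8,9), (11,7), (14,15), (20,16)}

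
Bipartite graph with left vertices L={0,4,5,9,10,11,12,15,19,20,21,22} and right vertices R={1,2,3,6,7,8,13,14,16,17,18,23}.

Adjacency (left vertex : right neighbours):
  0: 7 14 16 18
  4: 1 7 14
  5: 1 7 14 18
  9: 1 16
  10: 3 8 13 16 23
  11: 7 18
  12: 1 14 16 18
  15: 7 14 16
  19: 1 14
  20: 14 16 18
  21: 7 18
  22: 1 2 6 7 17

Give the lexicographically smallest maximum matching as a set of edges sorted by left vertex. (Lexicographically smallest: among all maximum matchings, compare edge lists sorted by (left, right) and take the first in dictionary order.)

Lex-smallest maximum matching: {(0,7), (4,1), (5,14), (9,16), (10,3), (11,18), (22,2)}

|M| = 7 (so the lex-smallest maximum matching has 7 edges)
process left vertices in ascending order; for each, take the smallest-labelled available neighbour that still permits 7 edges overall, or leave it unmatched if none does
lex-smallest matching: {0-7, 4-1, 5-14, 9-16, 10-3, 11-18, 22-2}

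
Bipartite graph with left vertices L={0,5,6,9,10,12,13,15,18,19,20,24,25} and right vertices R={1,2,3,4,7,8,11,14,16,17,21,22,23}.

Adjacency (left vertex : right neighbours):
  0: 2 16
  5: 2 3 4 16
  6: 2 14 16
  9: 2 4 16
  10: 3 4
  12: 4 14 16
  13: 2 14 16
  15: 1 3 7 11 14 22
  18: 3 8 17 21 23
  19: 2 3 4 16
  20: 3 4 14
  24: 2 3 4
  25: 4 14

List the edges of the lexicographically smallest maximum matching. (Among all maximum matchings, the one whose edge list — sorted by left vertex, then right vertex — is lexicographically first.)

Lex-smallest maximum matching: {(0,2), (5,3), (6,14), (9,4), (12,16), (15,1), (18,8)}

|M| = 7 (so the lex-smallest maximum matching has 7 edges)
process left vertices in ascending order; for each, take the smallest-labelled available neighbour that still permits 7 edges overall, or leave it unmatched if none does
lex-smallest matching: {0-2, 5-3, 6-14, 9-4, 12-16, 15-1, 18-8}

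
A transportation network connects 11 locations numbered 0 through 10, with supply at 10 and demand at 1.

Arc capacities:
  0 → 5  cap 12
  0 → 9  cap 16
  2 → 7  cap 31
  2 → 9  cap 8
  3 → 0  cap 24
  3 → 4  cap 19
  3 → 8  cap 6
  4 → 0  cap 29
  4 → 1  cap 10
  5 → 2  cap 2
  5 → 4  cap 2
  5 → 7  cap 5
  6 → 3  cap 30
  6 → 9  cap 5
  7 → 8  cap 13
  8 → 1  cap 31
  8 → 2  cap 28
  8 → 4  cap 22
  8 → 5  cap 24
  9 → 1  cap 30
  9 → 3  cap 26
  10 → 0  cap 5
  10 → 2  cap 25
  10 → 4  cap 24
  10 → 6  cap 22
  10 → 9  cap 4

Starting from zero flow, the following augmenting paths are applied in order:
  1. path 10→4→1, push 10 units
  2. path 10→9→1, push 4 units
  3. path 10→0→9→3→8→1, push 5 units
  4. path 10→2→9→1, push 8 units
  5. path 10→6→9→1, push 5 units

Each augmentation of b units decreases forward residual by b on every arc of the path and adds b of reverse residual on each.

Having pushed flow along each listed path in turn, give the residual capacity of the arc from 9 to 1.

Residual capacity of (9,1): 13

after path 1 (10→4→1, push 10): res(9,1)=30
after path 2 (10→9→1, push 4): res(9,1)=26
after path 3 (10→0→9→3→8→1, push 5): res(9,1)=26
after path 4 (10→2→9→1, push 8): res(9,1)=18
after path 5 (10→6→9→1, push 5): res(9,1)=13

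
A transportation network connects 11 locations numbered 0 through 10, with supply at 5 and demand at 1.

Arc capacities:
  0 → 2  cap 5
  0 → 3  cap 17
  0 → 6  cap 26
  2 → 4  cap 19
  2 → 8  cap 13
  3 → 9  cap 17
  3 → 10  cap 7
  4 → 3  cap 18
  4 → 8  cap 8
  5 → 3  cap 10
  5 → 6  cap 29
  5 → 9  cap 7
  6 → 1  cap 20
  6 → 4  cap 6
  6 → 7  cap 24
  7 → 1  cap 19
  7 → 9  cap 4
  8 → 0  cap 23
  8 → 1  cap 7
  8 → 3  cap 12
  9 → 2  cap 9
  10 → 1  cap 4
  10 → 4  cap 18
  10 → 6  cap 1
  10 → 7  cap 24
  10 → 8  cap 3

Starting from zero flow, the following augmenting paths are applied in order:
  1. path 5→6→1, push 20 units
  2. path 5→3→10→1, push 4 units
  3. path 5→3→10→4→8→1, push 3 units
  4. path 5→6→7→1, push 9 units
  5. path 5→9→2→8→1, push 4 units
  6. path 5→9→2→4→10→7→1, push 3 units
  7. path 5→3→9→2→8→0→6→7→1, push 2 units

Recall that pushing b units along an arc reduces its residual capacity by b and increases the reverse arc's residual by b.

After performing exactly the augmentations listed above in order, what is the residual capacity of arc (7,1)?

after path 1 (5→6→1, push 20): res(7,1)=19
after path 2 (5→3→10→1, push 4): res(7,1)=19
after path 3 (5→3→10→4→8→1, push 3): res(7,1)=19
after path 4 (5→6→7→1, push 9): res(7,1)=10
after path 5 (5→9→2→8→1, push 4): res(7,1)=10
after path 6 (5→9→2→4→10→7→1, push 3): res(7,1)=7
after path 7 (5→3→9→2→8→0→6→7→1, push 2): res(7,1)=5

Residual capacity of (7,1): 5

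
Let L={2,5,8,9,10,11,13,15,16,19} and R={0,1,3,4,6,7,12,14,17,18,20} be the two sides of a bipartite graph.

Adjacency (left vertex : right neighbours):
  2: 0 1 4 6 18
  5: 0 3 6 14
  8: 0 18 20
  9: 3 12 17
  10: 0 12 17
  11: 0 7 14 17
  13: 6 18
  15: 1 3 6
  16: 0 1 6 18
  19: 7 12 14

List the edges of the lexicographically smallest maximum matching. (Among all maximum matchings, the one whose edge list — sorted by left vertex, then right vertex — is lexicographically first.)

|M| = 10 (so the lex-smallest maximum matching has 10 edges)
process left vertices in ascending order; for each, take the smallest-labelled available neighbour that still permits 10 edges overall, or leave it unmatched if none does
lex-smallest matching: {2-0, 5-3, 8-20, 9-12, 10-17, 11-7, 13-6, 15-1, 16-18, 19-14}

Lex-smallest maximum matching: {(2,0), (5,3), (8,20), (9,12), (10,17), (11,7), (13,6), (15,1), (16,18), (19,14)}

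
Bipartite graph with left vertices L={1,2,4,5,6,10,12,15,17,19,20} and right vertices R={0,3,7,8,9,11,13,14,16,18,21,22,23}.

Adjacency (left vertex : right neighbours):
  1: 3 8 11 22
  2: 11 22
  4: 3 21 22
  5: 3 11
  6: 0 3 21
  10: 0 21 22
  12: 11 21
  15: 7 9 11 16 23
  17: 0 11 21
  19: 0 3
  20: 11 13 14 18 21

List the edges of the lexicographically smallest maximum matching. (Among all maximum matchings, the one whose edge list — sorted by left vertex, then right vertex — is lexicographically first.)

|M| = 8 (so the lex-smallest maximum matching has 8 edges)
process left vertices in ascending order; for each, take the smallest-labelled available neighbour that still permits 8 edges overall, or leave it unmatched if none does
lex-smallest matching: {1-8, 2-11, 4-3, 6-0, 10-22, 12-21, 15-7, 20-13}

Lex-smallest maximum matching: {(1,8), (2,11), (4,3), (6,0), (10,22), (12,21), (15,7), (20,13)}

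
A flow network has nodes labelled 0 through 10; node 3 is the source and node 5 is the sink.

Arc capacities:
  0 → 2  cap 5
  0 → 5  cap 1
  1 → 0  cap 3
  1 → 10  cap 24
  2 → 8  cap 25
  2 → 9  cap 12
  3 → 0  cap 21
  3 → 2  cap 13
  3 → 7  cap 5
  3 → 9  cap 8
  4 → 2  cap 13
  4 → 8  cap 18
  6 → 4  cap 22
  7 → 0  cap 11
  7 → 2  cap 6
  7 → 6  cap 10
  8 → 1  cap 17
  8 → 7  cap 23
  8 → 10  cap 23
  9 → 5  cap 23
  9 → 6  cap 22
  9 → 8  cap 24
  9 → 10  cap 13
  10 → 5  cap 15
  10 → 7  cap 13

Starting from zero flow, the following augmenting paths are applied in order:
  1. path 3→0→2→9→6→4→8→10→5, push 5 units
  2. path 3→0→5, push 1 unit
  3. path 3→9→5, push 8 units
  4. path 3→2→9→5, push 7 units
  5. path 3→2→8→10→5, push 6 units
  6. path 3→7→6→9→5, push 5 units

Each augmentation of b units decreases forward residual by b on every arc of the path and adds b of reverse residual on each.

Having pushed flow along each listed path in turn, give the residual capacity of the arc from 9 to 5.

Residual capacity of (9,5): 3

after path 1 (3→0→2→9→6→4→8→10→5, push 5): res(9,5)=23
after path 2 (3→0→5, push 1): res(9,5)=23
after path 3 (3→9→5, push 8): res(9,5)=15
after path 4 (3→2→9→5, push 7): res(9,5)=8
after path 5 (3→2→8→10→5, push 6): res(9,5)=8
after path 6 (3→7→6→9→5, push 5): res(9,5)=3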